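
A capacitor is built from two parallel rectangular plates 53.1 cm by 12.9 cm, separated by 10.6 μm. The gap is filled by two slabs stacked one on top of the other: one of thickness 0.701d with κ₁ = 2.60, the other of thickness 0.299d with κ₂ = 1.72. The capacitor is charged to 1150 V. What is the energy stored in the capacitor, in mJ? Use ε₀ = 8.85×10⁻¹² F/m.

85.3 mJ

A = 53.1 × 12.9 cm² = 6.85×10⁻² m².
Stacked slabs ⇒ two capacitors in series, each with the full plate area.
C₁ = κ₁ε₀A/d₁ = 2.60 × 8.85×10⁻¹² × 6.85×10⁻² / 7.43×10⁻⁶ = 2.12×10⁻⁷ F.
C₂ = κ₂ε₀A/d₂ = 1.72 × 8.85×10⁻¹² × 6.85×10⁻² / 3.17×10⁻⁶ = 3.29×10⁻⁷ F.
C = (1/C₁ + 1/C₂)⁻¹ = 1.29×10⁻⁷ F.
U = ½CV² = ½ × 1.29×10⁻⁷ × (1150)² = 8.53×10⁻² J.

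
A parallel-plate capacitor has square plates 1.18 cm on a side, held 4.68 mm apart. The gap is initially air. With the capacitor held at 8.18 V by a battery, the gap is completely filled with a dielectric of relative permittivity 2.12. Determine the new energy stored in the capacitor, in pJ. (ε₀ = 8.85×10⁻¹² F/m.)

U ≈ 18.7 pJ

A = (1.18 cm)² = 1.39×10⁻⁴ m².
Initially C₁ = ε₀A/d = 8.85×10⁻¹² × 1.39×10⁻⁴ / 4.68×10⁻³ = 2.63×10⁻¹³ F.
U₁ = 8.81×10⁻¹² J.
Battery connected ⇒ V is held fixed. C₂ = 2.12 C₁ and U = ½CV², so U₂/U₁ = C₂/C₁ = 2.12.
U₂ = 2.12 × 8.81×10⁻¹² = 1.87×10⁻¹¹ J.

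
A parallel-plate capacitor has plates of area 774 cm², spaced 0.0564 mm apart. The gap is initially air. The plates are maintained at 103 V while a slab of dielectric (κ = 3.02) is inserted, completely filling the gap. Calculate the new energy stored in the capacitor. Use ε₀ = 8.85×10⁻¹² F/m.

U ≈ 195 μJ

A = 774 cm² = 7.74×10⁻² m².
Initially C₁ = ε₀A/d = 8.85×10⁻¹² × 7.74×10⁻² / 5.64×10⁻⁵ = 1.21×10⁻⁸ F.
U₁ = 6.44×10⁻⁵ J.
Battery connected ⇒ V is held fixed. C₂ = 3.02 C₁ and U = ½CV², so U₂/U₁ = C₂/C₁ = 3.02.
U₂ = 3.02 × 6.44×10⁻⁵ = 1.95×10⁻⁴ J.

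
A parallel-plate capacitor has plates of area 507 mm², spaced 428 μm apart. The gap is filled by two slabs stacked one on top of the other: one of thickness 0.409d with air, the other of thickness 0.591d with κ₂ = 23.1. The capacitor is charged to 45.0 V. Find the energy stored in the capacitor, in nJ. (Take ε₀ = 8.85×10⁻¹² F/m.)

A = 507 mm² = 5.07×10⁻⁴ m².
Stacked slabs ⇒ two capacitors in series, each with the full plate area.
C₁ = κ₁ε₀A/d₁ = 1.00 × 8.85×10⁻¹² × 5.07×10⁻⁴ / 1.75×10⁻⁴ = 2.56×10⁻¹¹ F.
C₂ = κ₂ε₀A/d₂ = 23.1 × 8.85×10⁻¹² × 5.07×10⁻⁴ / 2.53×10⁻⁴ = 4.10×10⁻¹⁰ F.
C = (1/C₁ + 1/C₂)⁻¹ = 2.41×10⁻¹¹ F.
U = ½CV² = ½ × 2.41×10⁻¹¹ × (45.0)² = 2.44×10⁻⁸ J.

24.4 nJ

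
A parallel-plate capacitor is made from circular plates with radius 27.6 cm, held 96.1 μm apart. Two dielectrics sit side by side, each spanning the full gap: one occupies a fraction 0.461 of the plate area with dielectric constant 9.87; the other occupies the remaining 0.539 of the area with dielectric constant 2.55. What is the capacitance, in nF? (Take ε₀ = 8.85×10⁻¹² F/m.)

C ≈ 131 nF

A = π(27.6 cm)² = 0.239 m².
Side-by-side slabs ⇒ two capacitors in parallel, each spanning the full gap.
C₁ = κ₁ε₀A₁/d = 9.87 × 8.85×10⁻¹² × 0.110 / 9.61×10⁻⁵ = 1.00×10⁻⁷ F.
C₂ = κ₂ε₀A₂/d = 2.55 × 8.85×10⁻¹² × 0.129 / 9.61×10⁻⁵ = 3.03×10⁻⁸ F.
C = C₁ + C₂ = 1.31×10⁻⁷ F.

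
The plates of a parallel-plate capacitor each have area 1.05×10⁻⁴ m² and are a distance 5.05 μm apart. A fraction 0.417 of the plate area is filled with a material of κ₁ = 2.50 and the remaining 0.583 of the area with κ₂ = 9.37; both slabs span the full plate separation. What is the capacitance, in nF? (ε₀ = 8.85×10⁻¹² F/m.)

C ≈ 1.20 nF

Side-by-side slabs ⇒ two capacitors in parallel, each spanning the full gap.
C₁ = κ₁ε₀A₁/d = 2.50 × 8.85×10⁻¹² × 4.38×10⁻⁵ / 5.05×10⁻⁶ = 1.92×10⁻¹⁰ F.
C₂ = κ₂ε₀A₂/d = 9.37 × 8.85×10⁻¹² × 6.12×10⁻⁵ / 5.05×10⁻⁶ = 1.01×10⁻⁹ F.
C = C₁ + C₂ = 1.20×10⁻⁹ F.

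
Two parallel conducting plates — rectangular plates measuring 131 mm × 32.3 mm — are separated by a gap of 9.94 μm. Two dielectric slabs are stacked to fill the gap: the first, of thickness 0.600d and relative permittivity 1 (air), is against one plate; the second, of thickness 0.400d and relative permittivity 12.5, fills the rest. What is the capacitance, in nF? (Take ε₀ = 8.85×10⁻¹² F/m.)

A = 131 × 32.3 mm² = 4.23×10⁻³ m².
Stacked slabs ⇒ two capacitors in series, each with the full plate area.
C₁ = κ₁ε₀A/d₁ = 1.00 × 8.85×10⁻¹² × 4.23×10⁻³ / 5.96×10⁻⁶ = 6.28×10⁻⁹ F.
C₂ = κ₂ε₀A/d₂ = 12.5 × 8.85×10⁻¹² × 4.23×10⁻³ / 3.98×10⁻⁶ = 1.18×10⁻⁷ F.
C = (1/C₁ + 1/C₂)⁻¹ = 5.96×10⁻⁹ F.

C ≈ 5.96 nF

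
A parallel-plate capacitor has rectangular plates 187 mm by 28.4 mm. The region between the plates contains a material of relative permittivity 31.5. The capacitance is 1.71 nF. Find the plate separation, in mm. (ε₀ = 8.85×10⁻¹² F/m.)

d ≈ 0.866 mm

A = 187 × 28.4 mm² = 5.31×10⁻³ m².
d = κε₀A/C = 31.5 × 8.85×10⁻¹² × 5.31×10⁻³ / 1.71×10⁻⁹ = 8.66×10⁻⁴ m.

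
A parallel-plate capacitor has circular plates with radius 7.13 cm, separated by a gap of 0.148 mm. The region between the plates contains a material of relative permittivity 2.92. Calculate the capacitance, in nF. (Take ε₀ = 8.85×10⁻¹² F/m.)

A = π(7.13 cm)² = 1.60×10⁻² m².
C = κε₀A/d = 2.92 × 8.85×10⁻¹² × 1.60×10⁻² / 1.48×10⁻⁴ = 2.79×10⁻⁹ F.

2.79 nF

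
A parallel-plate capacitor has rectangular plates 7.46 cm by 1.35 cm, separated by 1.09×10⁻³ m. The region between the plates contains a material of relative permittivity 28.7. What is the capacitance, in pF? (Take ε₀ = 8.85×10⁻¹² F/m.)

235 pF

A = 7.46 × 1.35 cm² = 1.01×10⁻³ m².
C = κε₀A/d = 28.7 × 8.85×10⁻¹² × 1.01×10⁻³ / 1.09×10⁻³ = 2.35×10⁻¹⁰ F.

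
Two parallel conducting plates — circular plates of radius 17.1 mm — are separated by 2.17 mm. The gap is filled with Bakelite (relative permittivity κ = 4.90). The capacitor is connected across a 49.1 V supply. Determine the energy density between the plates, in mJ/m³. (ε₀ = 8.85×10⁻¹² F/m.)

E = V/d = 49.1 / 2.17×10⁻³ = 2.26×10⁴ V/m.
u = ½κε₀E² = ½ × 4.90 × 8.85×10⁻¹² × (2.26×10⁴)² = 1.11×10⁻² J/m³.

u ≈ 11.1 mJ/m³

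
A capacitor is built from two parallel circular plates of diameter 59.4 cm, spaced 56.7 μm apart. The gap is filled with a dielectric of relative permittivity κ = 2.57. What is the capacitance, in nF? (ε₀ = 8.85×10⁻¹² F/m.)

C ≈ 111 nF

A = π(59.4/2 cm)² = 0.277 m².
C = κε₀A/d = 2.57 × 8.85×10⁻¹² × 0.277 / 5.67×10⁻⁵ = 1.11×10⁻⁷ F.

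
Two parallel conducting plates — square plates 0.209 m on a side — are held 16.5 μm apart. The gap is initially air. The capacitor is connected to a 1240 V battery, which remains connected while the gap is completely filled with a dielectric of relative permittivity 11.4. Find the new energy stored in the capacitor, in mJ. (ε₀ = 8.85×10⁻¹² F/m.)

205 mJ

A = (0.209 m)² = 4.37×10⁻² m².
Initially C₁ = ε₀A/d = 8.85×10⁻¹² × 4.37×10⁻² / 1.65×10⁻⁵ = 2.34×10⁻⁸ F.
U₁ = 1.80×10⁻² J.
Battery connected ⇒ V is held fixed. C₂ = 11.4 C₁ and U = ½CV², so U₂/U₁ = C₂/C₁ = 11.4.
U₂ = 11.4 × 1.80×10⁻² = 0.205 J.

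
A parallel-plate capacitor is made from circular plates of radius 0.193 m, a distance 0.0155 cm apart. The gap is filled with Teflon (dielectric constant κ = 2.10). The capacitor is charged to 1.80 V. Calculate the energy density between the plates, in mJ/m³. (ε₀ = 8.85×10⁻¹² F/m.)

E = V/d = 1.80 / 1.55×10⁻⁴ = 1.16×10⁴ V/m.
u = ½κε₀E² = ½ × 2.10 × 8.85×10⁻¹² × (1.16×10⁴)² = 1.25×10⁻³ J/m³.

u ≈ 1.25 mJ/m³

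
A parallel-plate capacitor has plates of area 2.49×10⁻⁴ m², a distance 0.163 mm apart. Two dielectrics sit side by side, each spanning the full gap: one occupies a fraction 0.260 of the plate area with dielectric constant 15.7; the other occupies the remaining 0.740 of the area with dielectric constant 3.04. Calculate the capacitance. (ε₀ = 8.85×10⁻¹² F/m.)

85.6 pF

Side-by-side slabs ⇒ two capacitors in parallel, each spanning the full gap.
C₁ = κ₁ε₀A₁/d = 15.7 × 8.85×10⁻¹² × 6.47×10⁻⁵ / 1.63×10⁻⁴ = 5.52×10⁻¹¹ F.
C₂ = κ₂ε₀A₂/d = 3.04 × 8.85×10⁻¹² × 1.84×10⁻⁴ / 1.63×10⁻⁴ = 3.04×10⁻¹¹ F.
C = C₁ + C₂ = 8.56×10⁻¹¹ F.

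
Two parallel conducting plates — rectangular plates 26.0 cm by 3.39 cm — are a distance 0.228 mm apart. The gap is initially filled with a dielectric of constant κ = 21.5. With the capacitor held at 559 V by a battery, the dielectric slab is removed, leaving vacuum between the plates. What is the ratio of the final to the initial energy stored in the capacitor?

Battery connected ⇒ V is held fixed.
C₂ = 0.0465 C₁ and U = ½CV², so U₂/U₁ = C₂/C₁ = 0.0465.

0.0465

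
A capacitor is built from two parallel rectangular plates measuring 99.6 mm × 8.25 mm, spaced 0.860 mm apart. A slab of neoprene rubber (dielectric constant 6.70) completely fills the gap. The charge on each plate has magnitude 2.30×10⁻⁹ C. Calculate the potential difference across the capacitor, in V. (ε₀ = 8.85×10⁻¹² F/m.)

V ≈ 40.6 V

A = 99.6 × 8.25 mm² = 8.22×10⁻⁴ m².
C = κε₀A/d = 6.70 × 8.85×10⁻¹² × 8.22×10⁻⁴ / 8.60×10⁻⁴ = 5.67×10⁻¹¹ F.
V = Q/C = 2.30×10⁻⁹ / 5.67×10⁻¹¹ = 40.6 V.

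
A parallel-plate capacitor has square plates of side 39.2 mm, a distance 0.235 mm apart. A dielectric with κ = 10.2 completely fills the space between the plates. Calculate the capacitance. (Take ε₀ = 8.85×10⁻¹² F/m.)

A = (39.2 mm)² = 1.54×10⁻³ m².
C = κε₀A/d = 10.2 × 8.85×10⁻¹² × 1.54×10⁻³ / 2.35×10⁻⁴ = 5.90×10⁻¹⁰ F.

0.590 nF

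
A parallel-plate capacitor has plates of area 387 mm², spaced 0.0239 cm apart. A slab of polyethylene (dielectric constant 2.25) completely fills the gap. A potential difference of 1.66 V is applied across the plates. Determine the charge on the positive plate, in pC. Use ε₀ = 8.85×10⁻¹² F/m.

Q ≈ 53.5 pC

A = 387 mm² = 3.87×10⁻⁴ m².
C = κε₀A/d = 2.25 × 8.85×10⁻¹² × 3.87×10⁻⁴ / 2.39×10⁻⁴ = 3.22×10⁻¹¹ F.
Q = CV = 3.22×10⁻¹¹ × 1.66 = 5.35×10⁻¹¹ C.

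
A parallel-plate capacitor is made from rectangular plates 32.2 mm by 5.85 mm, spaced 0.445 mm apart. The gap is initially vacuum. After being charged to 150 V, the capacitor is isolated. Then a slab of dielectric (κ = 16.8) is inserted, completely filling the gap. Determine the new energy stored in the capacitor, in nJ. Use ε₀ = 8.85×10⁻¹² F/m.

A = 32.2 × 5.85 mm² = 1.88×10⁻⁴ m².
Initially C₁ = ε₀A/d = 8.85×10⁻¹² × 1.88×10⁻⁴ / 4.45×10⁻⁴ = 3.75×10⁻¹² F.
U₁ = 4.21×10⁻⁸ J.
Isolated ⇒ Q is held fixed. C₂ = 16.8 C₁ and U = Q²/(2C), so U₂/U₁ = C₁/C₂ = 0.0595.
U₂ = 0.0595 × 4.21×10⁻⁸ = 2.51×10⁻⁹ J.

2.51 nJ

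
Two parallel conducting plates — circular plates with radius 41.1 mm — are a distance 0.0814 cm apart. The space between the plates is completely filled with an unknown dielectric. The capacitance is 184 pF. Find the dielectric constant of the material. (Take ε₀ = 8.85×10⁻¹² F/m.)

3.19

A = π(41.1 mm)² = 5.31×10⁻³ m².
κ = Cd/(ε₀A) = 1.84×10⁻¹⁰ × 8.14×10⁻⁴ / (8.85×10⁻¹² × 5.31×10⁻³) = 3.19.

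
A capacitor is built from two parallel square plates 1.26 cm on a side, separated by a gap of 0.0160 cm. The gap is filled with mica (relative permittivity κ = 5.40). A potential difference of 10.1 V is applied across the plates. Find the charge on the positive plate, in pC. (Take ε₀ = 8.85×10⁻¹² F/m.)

A = (1.26 cm)² = 1.59×10⁻⁴ m².
C = κε₀A/d = 5.40 × 8.85×10⁻¹² × 1.59×10⁻⁴ / 1.60×10⁻⁴ = 4.74×10⁻¹¹ F.
Q = CV = 4.74×10⁻¹¹ × 10.1 = 4.79×10⁻¹⁰ C.

Q ≈ 479 pC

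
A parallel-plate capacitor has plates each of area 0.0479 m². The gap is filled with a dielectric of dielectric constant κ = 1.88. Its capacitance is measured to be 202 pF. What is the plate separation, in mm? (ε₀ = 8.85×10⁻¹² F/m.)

d ≈ 3.95 mm

d = κε₀A/C = 1.88 × 8.85×10⁻¹² × 4.79×10⁻² / 2.02×10⁻¹⁰ = 3.95×10⁻³ m.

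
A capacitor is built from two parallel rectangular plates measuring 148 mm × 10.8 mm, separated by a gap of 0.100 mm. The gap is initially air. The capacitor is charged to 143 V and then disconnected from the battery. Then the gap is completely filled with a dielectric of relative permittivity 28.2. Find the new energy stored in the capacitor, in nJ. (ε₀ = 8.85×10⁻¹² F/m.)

A = 148 × 10.8 mm² = 1.60×10⁻³ m².
Initially C₁ = ε₀A/d = 8.85×10⁻¹² × 1.60×10⁻³ / 1.00×10⁻⁴ = 1.41×10⁻¹⁰ F.
U₁ = 1.45×10⁻⁶ J.
Isolated ⇒ Q is held fixed. C₂ = 28.2 C₁ and U = Q²/(2C), so U₂/U₁ = C₁/C₂ = 0.0355.
U₂ = 0.0355 × 1.45×10⁻⁶ = 5.13×10⁻⁸ J.

51.3 nJ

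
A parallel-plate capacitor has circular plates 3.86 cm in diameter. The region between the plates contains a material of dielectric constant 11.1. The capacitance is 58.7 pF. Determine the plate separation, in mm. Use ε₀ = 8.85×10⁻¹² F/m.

A = π(3.86/2 cm)² = 1.17×10⁻³ m².
d = κε₀A/C = 11.1 × 8.85×10⁻¹² × 1.17×10⁻³ / 5.87×10⁻¹¹ = 1.96×10⁻³ m.

1.96 mm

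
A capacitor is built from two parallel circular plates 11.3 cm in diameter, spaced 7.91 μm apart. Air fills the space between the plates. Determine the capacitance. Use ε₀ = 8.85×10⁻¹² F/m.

11.2 nF

A = π(11.3/2 cm)² = 1.00×10⁻² m².
C = ε₀A/d = 8.85×10⁻¹² × 1.00×10⁻² / 7.91×10⁻⁶ = 1.12×10⁻⁸ F.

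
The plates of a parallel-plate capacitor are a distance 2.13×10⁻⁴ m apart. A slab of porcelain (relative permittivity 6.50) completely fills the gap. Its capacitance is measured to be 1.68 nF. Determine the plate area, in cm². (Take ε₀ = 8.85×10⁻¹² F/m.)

62.2 cm²

A = Cd/(κε₀) = 1.68×10⁻⁹ × 2.13×10⁻⁴ / (6.50 × 8.85×10⁻¹²) = 6.22×10⁻³ m².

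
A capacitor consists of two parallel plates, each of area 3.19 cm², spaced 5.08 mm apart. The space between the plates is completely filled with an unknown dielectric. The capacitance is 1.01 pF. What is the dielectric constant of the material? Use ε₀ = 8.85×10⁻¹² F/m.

1.82

A = 3.19 cm² = 3.19×10⁻⁴ m².
κ = Cd/(ε₀A) = 1.01×10⁻¹² × 5.08×10⁻³ / (8.85×10⁻¹² × 3.19×10⁻⁴) = 1.82.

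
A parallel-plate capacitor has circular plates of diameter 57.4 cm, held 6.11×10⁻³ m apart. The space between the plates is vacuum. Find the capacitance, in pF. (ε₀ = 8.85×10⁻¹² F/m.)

375 pF

A = π(57.4/2 cm)² = 0.259 m².
C = ε₀A/d = 8.85×10⁻¹² × 0.259 / 6.11×10⁻³ = 3.75×10⁻¹⁰ F.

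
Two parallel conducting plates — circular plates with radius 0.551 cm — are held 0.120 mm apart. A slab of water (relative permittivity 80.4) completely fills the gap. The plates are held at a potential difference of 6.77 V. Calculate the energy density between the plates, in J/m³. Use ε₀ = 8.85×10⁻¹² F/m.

E = V/d = 6.77 / 1.20×10⁻⁴ = 5.64×10⁴ V/m.
u = ½κε₀E² = ½ × 80.4 × 8.85×10⁻¹² × (5.64×10⁴)² = 1.13 J/m³.

1.13 J/m³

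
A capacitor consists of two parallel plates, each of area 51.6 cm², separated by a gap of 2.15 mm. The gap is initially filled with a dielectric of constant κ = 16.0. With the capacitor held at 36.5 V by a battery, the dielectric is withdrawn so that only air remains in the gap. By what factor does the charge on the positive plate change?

0.0625

Battery connected ⇒ V is held fixed.
C₂ = 0.0625 C₁ and Q = CV, so Q₂/Q₁ = C₂/C₁ = 0.0625.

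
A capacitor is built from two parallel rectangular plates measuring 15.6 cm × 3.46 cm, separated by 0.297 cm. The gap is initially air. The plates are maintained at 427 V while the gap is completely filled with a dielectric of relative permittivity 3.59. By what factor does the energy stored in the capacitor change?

U₂/U₁ ≈ 3.59

Battery connected ⇒ V is held fixed.
C₂ = 3.59 C₁ and U = ½CV², so U₂/U₁ = C₂/C₁ = 3.59.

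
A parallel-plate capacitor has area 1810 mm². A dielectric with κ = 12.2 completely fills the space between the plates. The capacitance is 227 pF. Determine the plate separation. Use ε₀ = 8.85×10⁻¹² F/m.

A = 1810 mm² = 1.81×10⁻³ m².
d = κε₀A/C = 12.2 × 8.85×10⁻¹² × 1.81×10⁻³ / 2.27×10⁻¹⁰ = 8.61×10⁻⁴ m.

d ≈ 0.861 mm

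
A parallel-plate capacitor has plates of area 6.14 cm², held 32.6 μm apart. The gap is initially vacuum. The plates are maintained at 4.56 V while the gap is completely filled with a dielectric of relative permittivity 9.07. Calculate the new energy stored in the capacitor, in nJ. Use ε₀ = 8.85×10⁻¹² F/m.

A = 6.14 cm² = 6.14×10⁻⁴ m².
Initially C₁ = ε₀A/d = 8.85×10⁻¹² × 6.14×10⁻⁴ / 3.26×10⁻⁵ = 1.67×10⁻¹⁰ F.
U₁ = 1.73×10⁻⁹ J.
Battery connected ⇒ V is held fixed. C₂ = 9.07 C₁ and U = ½CV², so U₂/U₁ = C₂/C₁ = 9.07.
U₂ = 9.07 × 1.73×10⁻⁹ = 1.57×10⁻⁸ J.

U ≈ 15.7 nJ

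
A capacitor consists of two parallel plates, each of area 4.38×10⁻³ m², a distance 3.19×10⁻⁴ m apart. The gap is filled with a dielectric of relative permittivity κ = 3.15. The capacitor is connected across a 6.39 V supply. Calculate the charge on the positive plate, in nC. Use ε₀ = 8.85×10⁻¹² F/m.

C = κε₀A/d = 3.15 × 8.85×10⁻¹² × 4.38×10⁻³ / 3.19×10⁻⁴ = 3.83×10⁻¹⁰ F.
Q = CV = 3.83×10⁻¹⁰ × 6.39 = 2.45×10⁻⁹ C.

Q ≈ 2.45 nC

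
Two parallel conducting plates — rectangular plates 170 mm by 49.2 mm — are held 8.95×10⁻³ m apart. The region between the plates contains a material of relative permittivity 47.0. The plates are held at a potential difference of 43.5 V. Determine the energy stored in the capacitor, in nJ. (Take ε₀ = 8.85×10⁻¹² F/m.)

368 nJ

A = 170 × 49.2 mm² = 8.36×10⁻³ m².
C = κε₀A/d = 47.0 × 8.85×10⁻¹² × 8.36×10⁻³ / 8.95×10⁻³ = 3.89×10⁻¹⁰ F.
U = ½CV² = ½ × 3.89×10⁻¹⁰ × (43.5)² = 3.68×10⁻⁷ J.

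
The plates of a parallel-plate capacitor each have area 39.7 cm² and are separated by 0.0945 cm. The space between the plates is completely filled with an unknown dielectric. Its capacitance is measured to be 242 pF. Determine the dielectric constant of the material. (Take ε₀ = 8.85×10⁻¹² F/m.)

6.51

A = 39.7 cm² = 3.97×10⁻³ m².
κ = Cd/(ε₀A) = 2.42×10⁻¹⁰ × 9.45×10⁻⁴ / (8.85×10⁻¹² × 3.97×10⁻³) = 6.51.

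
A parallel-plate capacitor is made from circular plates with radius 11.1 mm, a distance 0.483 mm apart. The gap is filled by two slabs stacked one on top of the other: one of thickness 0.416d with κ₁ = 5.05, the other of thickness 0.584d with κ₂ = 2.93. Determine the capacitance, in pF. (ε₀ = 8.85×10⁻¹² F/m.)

A = π(11.1 mm)² = 3.87×10⁻⁴ m².
Stacked slabs ⇒ two capacitors in series, each with the full plate area.
C₁ = κ₁ε₀A/d₁ = 5.05 × 8.85×10⁻¹² × 3.87×10⁻⁴ / 2.01×10⁻⁴ = 8.61×10⁻¹¹ F.
C₂ = κ₂ε₀A/d₂ = 2.93 × 8.85×10⁻¹² × 3.87×10⁻⁴ / 2.82×10⁻⁴ = 3.56×10⁻¹¹ F.
C = (1/C₁ + 1/C₂)⁻¹ = 2.52×10⁻¹¹ F.

25.2 pF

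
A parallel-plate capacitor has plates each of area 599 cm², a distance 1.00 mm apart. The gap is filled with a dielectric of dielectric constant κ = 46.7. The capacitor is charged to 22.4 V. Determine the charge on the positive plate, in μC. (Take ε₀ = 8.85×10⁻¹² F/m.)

0.555 μC

A = 599 cm² = 5.99×10⁻² m².
C = κε₀A/d = 46.7 × 8.85×10⁻¹² × 5.99×10⁻² / 1.00×10⁻³ = 2.48×10⁻⁸ F.
Q = CV = 2.48×10⁻⁸ × 22.4 = 5.55×10⁻⁷ C.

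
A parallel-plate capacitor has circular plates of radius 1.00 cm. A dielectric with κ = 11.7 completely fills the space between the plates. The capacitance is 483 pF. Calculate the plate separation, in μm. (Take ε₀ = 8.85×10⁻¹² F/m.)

A = π(1.00 cm)² = 3.14×10⁻⁴ m².
d = κε₀A/C = 11.7 × 8.85×10⁻¹² × 3.14×10⁻⁴ / 4.83×10⁻¹⁰ = 6.73×10⁻⁵ m.

67.3 μm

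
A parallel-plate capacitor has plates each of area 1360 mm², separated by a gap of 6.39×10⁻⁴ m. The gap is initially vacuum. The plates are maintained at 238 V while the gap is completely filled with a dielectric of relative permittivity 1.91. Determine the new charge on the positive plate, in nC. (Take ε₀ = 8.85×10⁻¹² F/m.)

A = 1360 mm² = 1.36×10⁻³ m².
Initially C₁ = ε₀A/d = 8.85×10⁻¹² × 1.36×10⁻³ / 6.39×10⁻⁴ = 1.88×10⁻¹¹ F.
Q₁ = 4.48×10⁻⁹ C.
Battery connected ⇒ V is held fixed. C₂ = 1.91 C₁ and Q = CV, so Q₂/Q₁ = C₂/C₁ = 1.91.
Q₂ = 1.91 × 4.48×10⁻⁹ = 8.56×10⁻⁹ C.

Q ≈ 8.56 nC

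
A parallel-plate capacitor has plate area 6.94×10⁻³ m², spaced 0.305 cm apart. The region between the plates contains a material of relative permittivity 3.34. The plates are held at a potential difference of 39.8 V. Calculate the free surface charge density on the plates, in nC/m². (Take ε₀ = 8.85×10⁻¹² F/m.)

C = κε₀A/d = 3.34 × 8.85×10⁻¹² × 6.94×10⁻³ / 3.05×10⁻³ = 6.73×10⁻¹¹ F.
σ = Q/A = CV/A = 6.73×10⁻¹¹ × 39.8 / 6.94×10⁻³ = 3.86×10⁻⁷ C/m².

386 nC/m²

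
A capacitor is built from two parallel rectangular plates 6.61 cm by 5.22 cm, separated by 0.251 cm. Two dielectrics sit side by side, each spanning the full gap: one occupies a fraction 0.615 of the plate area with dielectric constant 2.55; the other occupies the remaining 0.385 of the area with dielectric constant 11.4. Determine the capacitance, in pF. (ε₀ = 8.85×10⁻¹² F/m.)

C ≈ 72.5 pF

A = 6.61 × 5.22 cm² = 3.45×10⁻³ m².
Side-by-side slabs ⇒ two capacitors in parallel, each spanning the full gap.
C₁ = κ₁ε₀A₁/d = 2.55 × 8.85×10⁻¹² × 2.12×10⁻³ / 2.51×10⁻³ = 1.91×10⁻¹¹ F.
C₂ = κ₂ε₀A₂/d = 11.4 × 8.85×10⁻¹² × 1.33×10⁻³ / 2.51×10⁻³ = 5.34×10⁻¹¹ F.
C = C₁ + C₂ = 7.25×10⁻¹¹ F.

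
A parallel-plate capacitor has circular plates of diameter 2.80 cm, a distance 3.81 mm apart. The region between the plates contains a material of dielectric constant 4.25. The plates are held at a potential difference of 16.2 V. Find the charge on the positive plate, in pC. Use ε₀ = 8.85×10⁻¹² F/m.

Q ≈ 98.5 pC

A = π(2.80/2 cm)² = 6.16×10⁻⁴ m².
C = κε₀A/d = 4.25 × 8.85×10⁻¹² × 6.16×10⁻⁴ / 3.81×10⁻³ = 6.08×10⁻¹² F.
Q = CV = 6.08×10⁻¹² × 16.2 = 9.85×10⁻¹¹ C.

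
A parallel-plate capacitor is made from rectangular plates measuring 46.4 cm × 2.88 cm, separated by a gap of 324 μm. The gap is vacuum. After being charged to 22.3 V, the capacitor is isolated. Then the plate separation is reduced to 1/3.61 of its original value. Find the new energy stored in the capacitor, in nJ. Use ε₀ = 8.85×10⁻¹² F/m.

A = 46.4 × 2.88 cm² = 1.34×10⁻² m².
Initially C₁ = ε₀A/d = 8.85×10⁻¹² × 1.34×10⁻² / 3.24×10⁻⁴ = 3.65×10⁻¹⁰ F.
U₁ = 9.08×10⁻⁸ J.
Isolated ⇒ Q is held fixed. C₂ = 3.61 C₁ and U = Q²/(2C), so U₂/U₁ = C₁/C₂ = 0.277.
U₂ = 0.277 × 9.08×10⁻⁸ = 2.51×10⁻⁸ J.

25.1 nJ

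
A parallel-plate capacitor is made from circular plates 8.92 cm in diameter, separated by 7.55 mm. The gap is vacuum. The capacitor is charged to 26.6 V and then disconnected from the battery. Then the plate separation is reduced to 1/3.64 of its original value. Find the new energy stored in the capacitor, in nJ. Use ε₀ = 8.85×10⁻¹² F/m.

U ≈ 0.712 nJ

A = π(8.92/2 cm)² = 6.25×10⁻³ m².
Initially C₁ = ε₀A/d = 8.85×10⁻¹² × 6.25×10⁻³ / 7.55×10⁻³ = 7.33×10⁻¹² F.
U₁ = 2.59×10⁻⁹ J.
Isolated ⇒ Q is held fixed. C₂ = 3.64 C₁ and U = Q²/(2C), so U₂/U₁ = C₁/C₂ = 0.275.
U₂ = 0.275 × 2.59×10⁻⁹ = 7.12×10⁻¹⁰ J.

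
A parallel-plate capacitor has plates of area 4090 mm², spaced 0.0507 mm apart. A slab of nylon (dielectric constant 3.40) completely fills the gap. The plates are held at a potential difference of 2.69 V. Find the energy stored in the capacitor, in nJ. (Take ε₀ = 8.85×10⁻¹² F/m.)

A = 4090 mm² = 4.09×10⁻³ m².
C = κε₀A/d = 3.40 × 8.85×10⁻¹² × 4.09×10⁻³ / 5.07×10⁻⁵ = 2.43×10⁻⁹ F.
U = ½CV² = ½ × 2.43×10⁻⁹ × (2.69)² = 8.78×10⁻⁹ J.

U ≈ 8.78 nJ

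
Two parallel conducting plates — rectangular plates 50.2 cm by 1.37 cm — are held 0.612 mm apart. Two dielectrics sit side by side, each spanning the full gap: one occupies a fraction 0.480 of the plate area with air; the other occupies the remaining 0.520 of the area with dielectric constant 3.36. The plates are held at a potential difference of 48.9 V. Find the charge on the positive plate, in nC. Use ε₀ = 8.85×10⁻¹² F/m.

A = 50.2 × 1.37 cm² = 6.88×10⁻³ m².
Side-by-side slabs ⇒ two capacitors in parallel, each spanning the full gap.
C₁ = κ₁ε₀A₁/d = 1.00 × 8.85×10⁻¹² × 3.30×10⁻³ / 6.12×10⁻⁴ = 4.77×10⁻¹¹ F.
C₂ = κ₂ε₀A₂/d = 3.36 × 8.85×10⁻¹² × 3.58×10⁻³ / 6.12×10⁻⁴ = 1.74×10⁻¹⁰ F.
C = C₁ + C₂ = 2.22×10⁻¹⁰ F.
Q = CV = 2.22×10⁻¹⁰ × 48.9 = 1.08×10⁻⁸ C.

Q ≈ 10.8 nC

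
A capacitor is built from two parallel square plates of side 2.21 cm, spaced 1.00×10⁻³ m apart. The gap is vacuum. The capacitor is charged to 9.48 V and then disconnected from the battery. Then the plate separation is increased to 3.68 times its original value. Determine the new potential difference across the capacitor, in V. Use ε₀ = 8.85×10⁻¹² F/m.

34.9 V

A = (2.21 cm)² = 4.88×10⁻⁴ m².
Initially C₁ = ε₀A/d = 8.85×10⁻¹² × 4.88×10⁻⁴ / 1.00×10⁻³ = 4.32×10⁻¹² F.
V₁ = 9.48 V.
Isolated ⇒ Q is held fixed. C₂ = 0.272 C₁ and V = Q/C, so V₂/V₁ = C₁/C₂ = 3.68.
V₂ = 3.68 × 9.48 = 34.9 V.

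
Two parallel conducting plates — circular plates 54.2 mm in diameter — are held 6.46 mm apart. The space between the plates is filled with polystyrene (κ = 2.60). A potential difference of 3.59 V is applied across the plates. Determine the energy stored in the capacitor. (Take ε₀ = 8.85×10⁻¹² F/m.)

U ≈ 53.0 pJ

A = π(54.2/2 mm)² = 2.31×10⁻³ m².
C = κε₀A/d = 2.60 × 8.85×10⁻¹² × 2.31×10⁻³ / 6.46×10⁻³ = 8.22×10⁻¹² F.
U = ½CV² = ½ × 8.22×10⁻¹² × (3.59)² = 5.30×10⁻¹¹ J.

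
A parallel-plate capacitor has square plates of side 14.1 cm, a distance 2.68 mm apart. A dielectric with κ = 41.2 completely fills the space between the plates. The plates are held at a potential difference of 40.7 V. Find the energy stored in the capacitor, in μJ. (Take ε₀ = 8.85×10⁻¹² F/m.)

2.24 μJ

A = (14.1 cm)² = 1.99×10⁻² m².
C = κε₀A/d = 41.2 × 8.85×10⁻¹² × 1.99×10⁻² / 2.68×10⁻³ = 2.70×10⁻⁹ F.
U = ½CV² = ½ × 2.70×10⁻⁹ × (40.7)² = 2.24×10⁻⁶ J.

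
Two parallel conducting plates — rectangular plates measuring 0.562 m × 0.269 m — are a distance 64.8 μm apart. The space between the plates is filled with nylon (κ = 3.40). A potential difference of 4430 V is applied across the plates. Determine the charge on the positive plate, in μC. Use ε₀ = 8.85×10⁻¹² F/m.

A = 0.562 × 0.269 m² = 0.151 m².
C = κε₀A/d = 3.40 × 8.85×10⁻¹² × 0.151 / 6.48×10⁻⁵ = 7.02×10⁻⁸ F.
Q = CV = 7.02×10⁻⁸ × 4430 = 3.11×10⁻⁴ C.

311 μC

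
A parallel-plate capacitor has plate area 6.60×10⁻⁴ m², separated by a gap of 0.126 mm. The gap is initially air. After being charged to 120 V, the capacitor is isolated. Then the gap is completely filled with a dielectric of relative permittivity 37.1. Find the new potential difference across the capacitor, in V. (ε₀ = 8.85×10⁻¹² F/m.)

V ≈ 3.23 V

Initially C₁ = ε₀A/d = 8.85×10⁻¹² × 6.60×10⁻⁴ / 1.26×10⁻⁴ = 4.64×10⁻¹¹ F.
V₁ = 1.20×10² V.
Isolated ⇒ Q is held fixed. C₂ = 37.1 C₁ and V = Q/C, so V₂/V₁ = C₁/C₂ = 0.0270.
V₂ = 0.0270 × 1.20×10² = 3.23 V.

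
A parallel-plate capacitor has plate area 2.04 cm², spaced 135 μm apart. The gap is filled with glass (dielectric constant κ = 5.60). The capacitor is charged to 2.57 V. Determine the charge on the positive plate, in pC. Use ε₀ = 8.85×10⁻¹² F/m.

A = 2.04 cm² = 2.04×10⁻⁴ m².
C = κε₀A/d = 5.60 × 8.85×10⁻¹² × 2.04×10⁻⁴ / 1.35×10⁻⁴ = 7.49×10⁻¹¹ F.
Q = CV = 7.49×10⁻¹¹ × 2.57 = 1.92×10⁻¹⁰ C.

192 pC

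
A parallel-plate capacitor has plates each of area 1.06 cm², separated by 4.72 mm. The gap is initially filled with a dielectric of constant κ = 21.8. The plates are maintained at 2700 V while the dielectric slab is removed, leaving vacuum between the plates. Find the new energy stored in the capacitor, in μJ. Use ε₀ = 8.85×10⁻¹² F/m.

U ≈ 0.724 μJ

A = 1.06 cm² = 1.06×10⁻⁴ m².
Initially C₁ = κε₀A/d = 21.8 × 8.85×10⁻¹² × 1.06×10⁻⁴ / 4.72×10⁻³ = 4.33×10⁻¹² F.
U₁ = 1.58×10⁻⁵ J.
Battery connected ⇒ V is held fixed. C₂ = 0.0459 C₁ and U = ½CV², so U₂/U₁ = C₂/C₁ = 0.0459.
U₂ = 0.0459 × 1.58×10⁻⁵ = 7.24×10⁻⁷ J.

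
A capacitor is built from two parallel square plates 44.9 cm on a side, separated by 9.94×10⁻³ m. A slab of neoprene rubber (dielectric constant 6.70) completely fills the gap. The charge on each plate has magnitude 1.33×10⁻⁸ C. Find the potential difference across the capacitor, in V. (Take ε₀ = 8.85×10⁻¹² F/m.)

A = (44.9 cm)² = 0.202 m².
C = κε₀A/d = 6.70 × 8.85×10⁻¹² × 0.202 / 9.94×10⁻³ = 1.20×10⁻⁹ F.
V = Q/C = 1.33×10⁻⁸ / 1.20×10⁻⁹ = 11.1 V.

V ≈ 11.1 V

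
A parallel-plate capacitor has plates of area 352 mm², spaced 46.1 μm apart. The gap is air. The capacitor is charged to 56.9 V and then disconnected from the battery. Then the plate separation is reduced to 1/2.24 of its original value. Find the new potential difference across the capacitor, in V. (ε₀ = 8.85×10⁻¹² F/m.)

A = 352 mm² = 3.52×10⁻⁴ m².
Initially C₁ = ε₀A/d = 8.85×10⁻¹² × 3.52×10⁻⁴ / 4.61×10⁻⁵ = 6.76×10⁻¹¹ F.
V₁ = 56.9 V.
Isolated ⇒ Q is held fixed. C₂ = 2.24 C₁ and V = Q/C, so V₂/V₁ = C₁/C₂ = 0.446.
V₂ = 0.446 × 56.9 = 25.4 V.

V ≈ 25.4 V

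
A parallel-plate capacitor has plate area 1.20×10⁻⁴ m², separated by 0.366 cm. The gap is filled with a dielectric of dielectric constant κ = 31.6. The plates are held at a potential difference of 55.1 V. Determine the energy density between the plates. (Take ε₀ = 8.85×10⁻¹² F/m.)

E = V/d = 55.1 / 3.66×10⁻³ = 1.51×10⁴ V/m.
u = ½κε₀E² = ½ × 31.6 × 8.85×10⁻¹² × (1.51×10⁴)² = 3.17×10⁻² J/m³.

31.7 mJ/m³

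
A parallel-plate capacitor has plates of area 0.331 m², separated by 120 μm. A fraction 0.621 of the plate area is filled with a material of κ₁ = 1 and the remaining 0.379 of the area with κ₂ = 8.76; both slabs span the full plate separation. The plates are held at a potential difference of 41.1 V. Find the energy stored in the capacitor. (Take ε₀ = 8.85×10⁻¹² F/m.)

Side-by-side slabs ⇒ two capacitors in parallel, each spanning the full gap.
C₁ = κ₁ε₀A₁/d = 1.00 × 8.85×10⁻¹² × 0.206 / 1.20×10⁻⁴ = 1.52×10⁻⁸ F.
C₂ = κ₂ε₀A₂/d = 8.76 × 8.85×10⁻¹² × 0.125 / 1.20×10⁻⁴ = 8.10×10⁻⁸ F.
C = C₁ + C₂ = 9.62×10⁻⁸ F.
U = ½CV² = ½ × 9.62×10⁻⁸ × (41.1)² = 8.13×10⁻⁵ J.

U ≈ 81.3 μJ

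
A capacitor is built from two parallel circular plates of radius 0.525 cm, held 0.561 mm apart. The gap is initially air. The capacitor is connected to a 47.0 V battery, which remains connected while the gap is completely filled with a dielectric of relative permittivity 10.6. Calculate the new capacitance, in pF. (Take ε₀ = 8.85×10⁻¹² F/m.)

A = π(0.525 cm)² = 8.66×10⁻⁵ m².
Initially C₁ = ε₀A/d = 8.85×10⁻¹² × 8.66×10⁻⁵ / 5.61×10⁻⁴ = 1.37×10⁻¹² F.
C = κε₀A/d scales with κ, so C₂/C₁ = κ = 10.6.
C₂ = 10.6 × 1.37×10⁻¹² = 1.45×10⁻¹¹ F.

C ≈ 14.5 pF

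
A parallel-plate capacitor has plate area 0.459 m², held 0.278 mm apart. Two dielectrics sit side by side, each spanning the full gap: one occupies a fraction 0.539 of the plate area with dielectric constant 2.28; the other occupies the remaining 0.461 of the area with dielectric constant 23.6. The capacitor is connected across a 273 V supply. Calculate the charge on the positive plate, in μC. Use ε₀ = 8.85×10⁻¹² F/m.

Side-by-side slabs ⇒ two capacitors in parallel, each spanning the full gap.
C₁ = κ₁ε₀A₁/d = 2.28 × 8.85×10⁻¹² × 0.247 / 2.78×10⁻⁴ = 1.80×10⁻⁸ F.
C₂ = κ₂ε₀A₂/d = 23.6 × 8.85×10⁻¹² × 0.212 / 2.78×10⁻⁴ = 1.59×10⁻⁷ F.
C = C₁ + C₂ = 1.77×10⁻⁷ F.
Q = CV = 1.77×10⁻⁷ × 273 = 4.83×10⁻⁵ C.

Q ≈ 48.3 μC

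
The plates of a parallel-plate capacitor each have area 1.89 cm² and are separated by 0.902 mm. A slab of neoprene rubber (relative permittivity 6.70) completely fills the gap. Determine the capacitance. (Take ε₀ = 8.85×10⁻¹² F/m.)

A = 1.89 cm² = 1.89×10⁻⁴ m².
C = κε₀A/d = 6.70 × 8.85×10⁻¹² × 1.89×10⁻⁴ / 9.02×10⁻⁴ = 1.24×10⁻¹¹ F.

12.4 pF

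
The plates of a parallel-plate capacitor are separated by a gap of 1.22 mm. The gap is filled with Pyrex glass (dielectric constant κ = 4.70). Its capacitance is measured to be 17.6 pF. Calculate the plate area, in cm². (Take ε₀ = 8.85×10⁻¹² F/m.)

5.16 cm²

A = Cd/(κε₀) = 1.76×10⁻¹¹ × 1.22×10⁻³ / (4.70 × 8.85×10⁻¹²) = 5.16×10⁻⁴ m².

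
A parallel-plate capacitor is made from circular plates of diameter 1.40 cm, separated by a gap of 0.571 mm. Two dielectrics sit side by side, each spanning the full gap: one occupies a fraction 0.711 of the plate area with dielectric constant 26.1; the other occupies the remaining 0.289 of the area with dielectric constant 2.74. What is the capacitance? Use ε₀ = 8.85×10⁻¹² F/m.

A = π(1.40/2 cm)² = 1.54×10⁻⁴ m².
Side-by-side slabs ⇒ two capacitors in parallel, each spanning the full gap.
C₁ = κ₁ε₀A₁/d = 26.1 × 8.85×10⁻¹² × 1.09×10⁻⁴ / 5.71×10⁻⁴ = 4.43×10⁻¹¹ F.
C₂ = κ₂ε₀A₂/d = 2.74 × 8.85×10⁻¹² × 4.45×10⁻⁵ / 5.71×10⁻⁴ = 1.89×10⁻¹² F.
C = C₁ + C₂ = 4.62×10⁻¹¹ F.

C ≈ 46.2 pF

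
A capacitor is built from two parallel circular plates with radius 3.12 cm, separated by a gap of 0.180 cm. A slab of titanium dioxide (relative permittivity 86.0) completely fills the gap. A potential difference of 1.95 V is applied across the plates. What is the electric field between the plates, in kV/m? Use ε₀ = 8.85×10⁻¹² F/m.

E = V/d = 1.95 / 1.80×10⁻³ = 1.08×10³ V/m.

1.08 kV/m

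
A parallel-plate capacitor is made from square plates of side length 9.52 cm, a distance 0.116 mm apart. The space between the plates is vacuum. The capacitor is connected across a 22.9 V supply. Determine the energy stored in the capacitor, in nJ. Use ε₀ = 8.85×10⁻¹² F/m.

181 nJ

A = (9.52 cm)² = 9.06×10⁻³ m².
C = ε₀A/d = 8.85×10⁻¹² × 9.06×10⁻³ / 1.16×10⁻⁴ = 6.91×10⁻¹⁰ F.
U = ½CV² = ½ × 6.91×10⁻¹⁰ × (22.9)² = 1.81×10⁻⁷ J.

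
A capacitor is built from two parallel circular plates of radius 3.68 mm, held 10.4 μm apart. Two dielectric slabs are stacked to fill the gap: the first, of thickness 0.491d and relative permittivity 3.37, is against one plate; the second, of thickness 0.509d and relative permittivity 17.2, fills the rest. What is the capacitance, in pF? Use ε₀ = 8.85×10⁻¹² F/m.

C ≈ 207 pF

A = π(3.68 mm)² = 4.25×10⁻⁵ m².
Stacked slabs ⇒ two capacitors in series, each with the full plate area.
C₁ = κ₁ε₀A/d₁ = 3.37 × 8.85×10⁻¹² × 4.25×10⁻⁵ / 5.11×10⁻⁶ = 2.48×10⁻¹⁰ F.
C₂ = κ₂ε₀A/d₂ = 17.2 × 8.85×10⁻¹² × 4.25×10⁻⁵ / 5.29×10⁻⁶ = 1.22×10⁻⁹ F.
C = (1/C₁ + 1/C₂)⁻¹ = 2.07×10⁻¹⁰ F.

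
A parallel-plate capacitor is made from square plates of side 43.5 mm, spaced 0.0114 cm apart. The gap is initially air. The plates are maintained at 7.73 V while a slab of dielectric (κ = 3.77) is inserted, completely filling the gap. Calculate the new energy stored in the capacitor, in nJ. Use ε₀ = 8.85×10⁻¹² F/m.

16.5 nJ

A = (43.5 mm)² = 1.89×10⁻³ m².
Initially C₁ = ε₀A/d = 8.85×10⁻¹² × 1.89×10⁻³ / 1.14×10⁻⁴ = 1.47×10⁻¹⁰ F.
U₁ = 4.39×10⁻⁹ J.
Battery connected ⇒ V is held fixed. C₂ = 3.77 C₁ and U = ½CV², so U₂/U₁ = C₂/C₁ = 3.77.
U₂ = 3.77 × 4.39×10⁻⁹ = 1.65×10⁻⁸ J.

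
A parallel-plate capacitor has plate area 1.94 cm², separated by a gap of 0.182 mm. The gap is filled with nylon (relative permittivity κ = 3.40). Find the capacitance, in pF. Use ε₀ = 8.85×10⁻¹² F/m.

A = 1.94 cm² = 1.94×10⁻⁴ m².
C = κε₀A/d = 3.40 × 8.85×10⁻¹² × 1.94×10⁻⁴ / 1.82×10⁻⁴ = 3.21×10⁻¹¹ F.

C ≈ 32.1 pF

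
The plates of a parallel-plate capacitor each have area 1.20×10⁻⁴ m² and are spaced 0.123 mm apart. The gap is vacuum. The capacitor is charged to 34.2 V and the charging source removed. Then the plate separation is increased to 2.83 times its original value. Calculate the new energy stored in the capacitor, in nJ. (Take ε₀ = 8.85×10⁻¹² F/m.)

Initially C₁ = ε₀A/d = 8.85×10⁻¹² × 1.20×10⁻⁴ / 1.23×10⁻⁴ = 8.63×10⁻¹² F.
U₁ = 5.05×10⁻⁹ J.
Isolated ⇒ Q is held fixed. C₂ = 0.353 C₁ and U = Q²/(2C), so U₂/U₁ = C₁/C₂ = 2.83.
U₂ = 2.83 × 5.05×10⁻⁹ = 1.43×10⁻⁸ J.

14.3 nJ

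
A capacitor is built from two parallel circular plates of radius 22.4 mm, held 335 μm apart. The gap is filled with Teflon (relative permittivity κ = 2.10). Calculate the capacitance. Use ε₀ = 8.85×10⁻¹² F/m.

A = π(22.4 mm)² = 1.58×10⁻³ m².
C = κε₀A/d = 2.10 × 8.85×10⁻¹² × 1.58×10⁻³ / 3.35×10⁻⁴ = 8.75×10⁻¹¹ F.

C ≈ 87.5 pF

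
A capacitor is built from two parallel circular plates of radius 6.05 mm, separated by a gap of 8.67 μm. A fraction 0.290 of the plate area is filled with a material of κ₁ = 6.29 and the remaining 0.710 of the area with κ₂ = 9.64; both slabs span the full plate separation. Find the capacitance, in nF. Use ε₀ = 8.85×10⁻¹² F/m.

A = π(6.05 mm)² = 1.15×10⁻⁴ m².
Side-by-side slabs ⇒ two capacitors in parallel, each spanning the full gap.
C₁ = κ₁ε₀A₁/d = 6.29 × 8.85×10⁻¹² × 3.33×10⁻⁵ / 8.67×10⁻⁶ = 2.14×10⁻¹⁰ F.
C₂ = κ₂ε₀A₂/d = 9.64 × 8.85×10⁻¹² × 8.16×10⁻⁵ / 8.67×10⁻⁶ = 8.03×10⁻¹⁰ F.
C = C₁ + C₂ = 1.02×10⁻⁹ F.

C ≈ 1.02 nF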